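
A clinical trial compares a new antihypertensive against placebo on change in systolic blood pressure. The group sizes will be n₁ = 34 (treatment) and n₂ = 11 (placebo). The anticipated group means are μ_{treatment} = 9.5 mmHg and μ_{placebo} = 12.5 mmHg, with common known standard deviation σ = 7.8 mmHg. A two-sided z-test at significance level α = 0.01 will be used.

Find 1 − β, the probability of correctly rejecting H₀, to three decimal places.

Power ≈ 0.071

Standardized effect: d = |μ_{treatment} − μ_{placebo}| / σ = |9.5 − 12.5| / 7.8 = 0.3846
Noncentrality parameter: λ = d / √(1/n₁ + 1/n₂) = 0.3846 / √(1/34 + 1/11) = 1.1088
Critical value for a two-sided test at α = 0.01: z_{α/2} = 2.576.
Power = Φ(λ − 2.576) + Φ(−λ − 2.576) = Φ(-1.467) + Φ(-3.685) = 0.0712 + 0.0001 = 0.0713.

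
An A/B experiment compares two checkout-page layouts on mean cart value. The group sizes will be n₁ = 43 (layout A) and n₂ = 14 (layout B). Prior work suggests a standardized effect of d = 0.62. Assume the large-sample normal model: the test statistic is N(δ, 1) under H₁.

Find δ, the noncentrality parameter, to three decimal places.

δ ≈ 2.015

δ = d / √(1/n₁ + 1/n₂) = 0.62 / √(1/43 + 1/14) = 2.0149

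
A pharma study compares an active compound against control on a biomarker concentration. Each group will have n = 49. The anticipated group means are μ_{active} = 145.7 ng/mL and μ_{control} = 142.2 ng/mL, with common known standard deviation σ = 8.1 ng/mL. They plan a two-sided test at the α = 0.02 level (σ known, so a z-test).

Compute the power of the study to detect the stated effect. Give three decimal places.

Standardized effect: d = |μ_{active} − μ_{control}| / σ = |145.7 − 142.2| / 8.1 = 0.4321
Noncentrality parameter: δ = d·√(n/2) = 0.4321 × √(49/2) = 2.1388
Critical value for a two-sided test at α = 0.02: z_{α/2} = 2.326.
Power = Φ(δ − 2.326) + Φ(−δ − 2.326) = Φ(-0.188) + Φ(-4.465) = 0.4256 + 0.0000 = 0.4256.

Power ≈ 0.426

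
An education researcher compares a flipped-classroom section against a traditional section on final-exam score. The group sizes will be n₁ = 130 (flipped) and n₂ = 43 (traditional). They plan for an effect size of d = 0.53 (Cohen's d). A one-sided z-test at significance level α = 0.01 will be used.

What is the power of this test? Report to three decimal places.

Noncentrality parameter: δ = d / √(1/n₁ + 1/n₂) = 0.53 / √(1/130 + 1/43) = 3.0127
Critical value for a one-sided test at α = 0.01: z_α = 2.326.
Power = P(Z > 2.326 − δ) = Φ(0.686) = 0.7538.

Power ≈ 0.754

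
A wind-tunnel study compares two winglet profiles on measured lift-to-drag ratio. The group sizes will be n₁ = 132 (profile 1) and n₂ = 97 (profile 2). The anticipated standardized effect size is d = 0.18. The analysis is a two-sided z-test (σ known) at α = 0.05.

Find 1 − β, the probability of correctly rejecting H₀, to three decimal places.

Noncentrality parameter: δ = d / √(1/n₁ + 1/n₂) = 0.18 / √(1/132 + 1/97) = 1.3459
Critical value for a two-sided test at α = 0.05: z_{α/2} = 1.960.
Power = Φ(δ − 1.960) + Φ(−δ − 1.960) = Φ(-0.614) + Φ(-3.306) = 0.2696 + 0.0005 = 0.2701.

Power ≈ 0.270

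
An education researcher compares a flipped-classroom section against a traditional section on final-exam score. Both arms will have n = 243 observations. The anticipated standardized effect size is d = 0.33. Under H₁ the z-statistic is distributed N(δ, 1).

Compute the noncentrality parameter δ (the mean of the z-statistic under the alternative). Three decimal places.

δ ≈ 3.637

The noncentrality parameter scales effect size by the design's sample-size factor: δ = d·√(n/2) = 0.33 × √(243/2) = 3.6375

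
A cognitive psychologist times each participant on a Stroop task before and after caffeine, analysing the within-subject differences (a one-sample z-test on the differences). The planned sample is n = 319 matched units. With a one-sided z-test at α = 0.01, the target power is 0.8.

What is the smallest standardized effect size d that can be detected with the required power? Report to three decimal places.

Need Φ(δ − 2.326) = 0.8, so δ = 2.326 + 0.842 = 3.168.
δ = d·√n ⇒ d = δ/√n = 3.168/√319 = 0.1774.

d ≈ 0.177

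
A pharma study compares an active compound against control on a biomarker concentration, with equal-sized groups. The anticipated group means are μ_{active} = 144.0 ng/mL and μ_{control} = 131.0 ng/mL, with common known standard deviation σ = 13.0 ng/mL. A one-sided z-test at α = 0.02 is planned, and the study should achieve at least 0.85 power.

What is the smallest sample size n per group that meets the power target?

Standardized effect: d = |μ_{active} − μ_{control}| / σ = |144.0 − 131.0| / 13.0 = 1.0000
Set Φ(δ − 2.054) = 0.85; then δ − 2.054 = Φ⁻¹(0.85) = 1.036, giving δ = 3.090.
δ = d·√(n/2) ⇒ n = 2(δ/d)² = 2 × (3.090 / 1.0000)² = 19.10.
Rounding up, n = 20 per group.

n = 20 per group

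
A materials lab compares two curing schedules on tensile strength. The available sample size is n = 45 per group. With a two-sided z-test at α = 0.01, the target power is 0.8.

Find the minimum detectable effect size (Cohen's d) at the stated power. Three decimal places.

Need Φ(δ − 2.576) = 0.8, so δ = 2.576 + 0.842 = 3.417.
(The second rejection-region term Φ(−δ − z_{α/2}) is negligible and dropped.)
δ = d·√(n/2) ⇒ d = δ/√(n/2) = 3.417/√(45/2) = 0.7205.

d ≈ 0.720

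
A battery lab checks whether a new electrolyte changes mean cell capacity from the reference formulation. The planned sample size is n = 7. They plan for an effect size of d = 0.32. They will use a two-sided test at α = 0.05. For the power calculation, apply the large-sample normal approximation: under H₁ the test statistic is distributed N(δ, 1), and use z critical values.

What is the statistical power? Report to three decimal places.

Power ≈ 0.135

Noncentrality parameter: λ = d·√n = 0.32 × √7 = 0.8466
Two-sided α = 0.05 → critical value z_{0.025} = 1.960.
Power = Φ(λ − 1.960) + Φ(−λ − 1.960) = Φ(-1.113) + Φ(-2.807) = 0.1328 + 0.0025 = 0.1353.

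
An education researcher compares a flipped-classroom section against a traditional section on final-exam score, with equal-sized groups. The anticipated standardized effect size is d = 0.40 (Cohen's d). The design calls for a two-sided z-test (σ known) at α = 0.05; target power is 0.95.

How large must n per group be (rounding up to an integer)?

For power 0.95 need Φ(δ − z_{0.025}) = 0.95, so δ = z_{0.025} + z_{0.05} = 1.960 + 1.645 = 3.605.
(Ignoring the negligible lower-tail rejection probability gives the usual closed-form inversion.)
δ = d·√(n/2) ⇒ n = 2(δ/d)² = 2 × (3.605 / 0.40)² = 162.43.
Round up to the next whole unit.

n = 163 per group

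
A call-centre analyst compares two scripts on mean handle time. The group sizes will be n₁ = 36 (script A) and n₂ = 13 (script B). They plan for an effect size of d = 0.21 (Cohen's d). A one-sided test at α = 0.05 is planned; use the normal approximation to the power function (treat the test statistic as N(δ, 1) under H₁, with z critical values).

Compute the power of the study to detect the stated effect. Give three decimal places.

Power ≈ 0.160

Noncentrality parameter: δ = d / √(1/n₁ + 1/n₂) = 0.21 / √(1/36 + 1/13) = 0.6490
One-sided α = 0.05 → critical value z_{0.05} = 1.645.
Power = P(Z > 1.645 − δ) = Φ(-0.996) = 0.1597.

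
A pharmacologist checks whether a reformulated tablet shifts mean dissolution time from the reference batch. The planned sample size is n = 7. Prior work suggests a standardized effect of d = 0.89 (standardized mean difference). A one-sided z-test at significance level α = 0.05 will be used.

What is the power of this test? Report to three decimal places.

Power ≈ 0.761

Noncentrality parameter: δ = d·√n = 0.89 × √7 = 2.3547
One-sided α = 0.05 → critical value z_{0.05} = 1.645.
Power = P(Z > 1.645 − δ) = Φ(0.710) = 0.7611.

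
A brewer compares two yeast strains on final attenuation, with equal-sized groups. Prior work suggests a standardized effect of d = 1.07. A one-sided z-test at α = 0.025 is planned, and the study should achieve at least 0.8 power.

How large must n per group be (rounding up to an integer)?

n = 14 per group

For power 0.8 need Φ(δ − z_{0.025}) = 0.8, so δ = z_{0.025} + z_{0.20} = 1.960 + 0.842 = 2.802.
δ = d·√(n/2) ⇒ n = 2(δ/d)² = 2 × (2.802 / 1.07)² = 13.71.
Round up to the next whole unit.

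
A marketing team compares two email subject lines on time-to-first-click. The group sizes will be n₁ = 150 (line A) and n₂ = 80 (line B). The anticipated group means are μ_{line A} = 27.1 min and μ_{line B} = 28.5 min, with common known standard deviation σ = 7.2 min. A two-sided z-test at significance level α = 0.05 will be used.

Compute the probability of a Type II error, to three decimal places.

Standardized effect: d = |μ_{line A} − μ_{line B}| / σ = |27.1 − 28.5| / 7.2 = 0.1944
Noncentrality parameter: δ = d / √(1/n₁ + 1/n₂) = 0.1944 / √(1/150 + 1/80) = 1.4045
Two-sided α = 0.05 → critical value z_{0.025} = 1.960.
Power = Φ(δ − 1.960) + Φ(−δ − 1.960) = Φ(-0.555) + Φ(-3.364) = 0.2893 + 0.0004 = 0.2897.
Type II error: β = 1 − power = 1 − 0.2897 = 0.7103.

β ≈ 0.710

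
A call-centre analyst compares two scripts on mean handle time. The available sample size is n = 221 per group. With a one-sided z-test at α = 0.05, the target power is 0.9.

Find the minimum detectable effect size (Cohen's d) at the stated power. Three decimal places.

Required noncentrality: δ = z_{0.05} + z_{0.10} = 1.645 + 1.282 = 2.926.
δ = d·√(n/2) ⇒ d = δ/√(n/2) = 2.926/√(221/2) = 0.2784.

d ≈ 0.278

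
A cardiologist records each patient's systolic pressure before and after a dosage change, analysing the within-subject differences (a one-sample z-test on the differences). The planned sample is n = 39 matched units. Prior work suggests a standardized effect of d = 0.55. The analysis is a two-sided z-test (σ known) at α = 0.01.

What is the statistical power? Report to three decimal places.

Noncentrality parameter: δ = d·√n = 0.55 × √39 = 3.4347
Critical value for a two-sided test at α = 0.01: z_{α/2} = 2.576.
Power = Φ(δ − 2.576) + Φ(−δ − 2.576) = Φ(0.859) + Φ(-6.011) = 0.8048 + 0.0000 = 0.8048.

Power ≈ 0.805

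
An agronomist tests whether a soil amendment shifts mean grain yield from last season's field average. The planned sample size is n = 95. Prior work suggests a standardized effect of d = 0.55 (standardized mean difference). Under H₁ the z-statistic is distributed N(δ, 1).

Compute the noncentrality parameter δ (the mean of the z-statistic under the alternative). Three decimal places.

δ = d·√n = 0.55 × √95 = 5.3607

δ ≈ 5.361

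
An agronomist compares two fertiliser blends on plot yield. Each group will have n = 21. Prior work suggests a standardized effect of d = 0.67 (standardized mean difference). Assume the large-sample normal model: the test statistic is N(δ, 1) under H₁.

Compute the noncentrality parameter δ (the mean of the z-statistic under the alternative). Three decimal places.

δ = d·√(n/2) = 0.67 × √(21/2) = 2.1710

δ ≈ 2.171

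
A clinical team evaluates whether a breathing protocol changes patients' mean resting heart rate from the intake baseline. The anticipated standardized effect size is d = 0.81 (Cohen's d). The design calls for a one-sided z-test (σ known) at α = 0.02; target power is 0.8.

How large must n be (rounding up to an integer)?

n = 13

Set Φ(δ − 2.054) = 0.8; then δ − 2.054 = Φ⁻¹(0.8) = 0.842, giving δ = 2.895.
δ = d·√n ⇒ n = (δ/d)² = (2.895 / 0.81)² = 12.78.
Rounding up, n = 13.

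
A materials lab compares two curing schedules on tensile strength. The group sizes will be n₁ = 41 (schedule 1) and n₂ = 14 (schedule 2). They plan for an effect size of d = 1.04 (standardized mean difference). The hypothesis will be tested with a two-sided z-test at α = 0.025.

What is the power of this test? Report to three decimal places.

Noncentrality parameter: δ = d / √(1/n₁ + 1/n₂) = 1.04 / √(1/41 + 1/14) = 3.3598
Critical value for a two-sided test at α = 0.025: z_{α/2} = 2.241.
Power = Φ(δ − 2.241) + Φ(−δ − 2.241) = Φ(1.118) + Φ(-5.601) = 0.8683 + 0.0000 = 0.8683.

Power ≈ 0.868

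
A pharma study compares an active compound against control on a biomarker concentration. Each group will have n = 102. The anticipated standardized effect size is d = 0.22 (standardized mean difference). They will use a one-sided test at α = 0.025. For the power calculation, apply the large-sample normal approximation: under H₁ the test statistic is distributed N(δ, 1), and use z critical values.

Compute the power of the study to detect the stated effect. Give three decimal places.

Noncentrality parameter: δ = d·√(n/2) = 0.22 × √(102/2) = 1.5711
Critical value for a one-sided test at α = 0.025: z_α = 1.960.
Power = Φ(δ − 1.960) = Φ(-0.389) = 0.3487.

Power ≈ 0.349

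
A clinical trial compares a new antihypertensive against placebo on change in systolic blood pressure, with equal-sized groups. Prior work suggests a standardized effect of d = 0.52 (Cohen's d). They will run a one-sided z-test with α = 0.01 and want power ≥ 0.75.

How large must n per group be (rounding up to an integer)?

n = 67 per group

For power 0.75 need Φ(δ − z_{0.01}) = 0.75, so δ = z_{0.01} + z_{0.25} = 2.326 + 0.674 = 3.001.
δ = d·√(n/2) ⇒ n = 2(δ/d)² = 2 × (3.001 / 0.52)² = 66.61.
Round up to the next whole unit.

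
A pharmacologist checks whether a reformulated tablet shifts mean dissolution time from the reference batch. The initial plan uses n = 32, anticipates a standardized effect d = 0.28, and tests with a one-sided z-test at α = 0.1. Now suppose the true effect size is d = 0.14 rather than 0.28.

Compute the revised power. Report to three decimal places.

Power ≈ 0.312

With d = 0.14: δ = d·√n = 0.14 × √32 = 0.7920. Critical value z_{0.1} = 1.282.
Revised power = Φ(δ − 1.282) = Φ(-0.490) = 0.3122.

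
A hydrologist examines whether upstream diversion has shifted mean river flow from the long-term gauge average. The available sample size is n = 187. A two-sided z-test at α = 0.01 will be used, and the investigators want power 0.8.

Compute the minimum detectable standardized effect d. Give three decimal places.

d ≈ 0.250

Need Φ(δ − 2.576) = 0.8, so δ = 2.576 + 0.842 = 3.417.
(The second rejection-region term Φ(−δ − z_{α/2}) is negligible and dropped.)
δ = d·√n ⇒ d = δ/√n = 3.417/√187 = 0.2499.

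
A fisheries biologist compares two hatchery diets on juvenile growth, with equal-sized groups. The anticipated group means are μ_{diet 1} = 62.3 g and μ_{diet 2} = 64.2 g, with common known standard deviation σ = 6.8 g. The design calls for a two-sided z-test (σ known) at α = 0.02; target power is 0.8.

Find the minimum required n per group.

n = 258 per group

Standardized effect: d = |μ_{diet 1} − μ_{diet 2}| / σ = |62.3 − 64.2| / 6.8 = 0.2794
Set Φ(δ − 2.326) = 0.8; then δ − 2.326 = Φ⁻¹(0.8) = 0.842, giving δ = 3.168.
(For δ > 0 the lower-tail rejection region contributes negligibly to power, so the one-term inversion is standard.)
δ = d·√(n/2) ⇒ n = 2(δ/d)² = 2 × (3.168 / 0.2794)² = 257.10.
Rounding up, n = 258 per group.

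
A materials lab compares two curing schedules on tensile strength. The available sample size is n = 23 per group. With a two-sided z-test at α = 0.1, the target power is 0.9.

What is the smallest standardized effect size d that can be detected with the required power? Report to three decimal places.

Need Φ(δ − 1.645) = 0.9, so δ = 1.645 + 1.282 = 2.926.
(The second rejection-region term Φ(−δ − z_{α/2}) is negligible and dropped.)
δ = d·√(n/2) ⇒ d = δ/√(n/2) = 2.926/√(23/2) = 0.8629.

d ≈ 0.863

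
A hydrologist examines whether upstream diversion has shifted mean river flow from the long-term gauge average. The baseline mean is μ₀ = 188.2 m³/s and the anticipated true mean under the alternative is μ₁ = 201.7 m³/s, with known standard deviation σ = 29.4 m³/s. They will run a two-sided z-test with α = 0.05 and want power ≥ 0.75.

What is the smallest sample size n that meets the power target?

Standardized effect: d = |μ₁ − μ₀| / σ = |201.7 − 188.2| / 29.4 = 0.4592
For power 0.75 need Φ(δ − z_{0.025}) = 0.75, so δ = z_{0.025} + z_{0.25} = 1.960 + 0.674 = 2.634.
(Ignoring the negligible lower-tail rejection probability gives the usual closed-form inversion.)
δ = d·√n ⇒ n = (δ/d)² = (2.634 / 0.4592)² = 32.92.
Rounding up, n = 33.

n = 33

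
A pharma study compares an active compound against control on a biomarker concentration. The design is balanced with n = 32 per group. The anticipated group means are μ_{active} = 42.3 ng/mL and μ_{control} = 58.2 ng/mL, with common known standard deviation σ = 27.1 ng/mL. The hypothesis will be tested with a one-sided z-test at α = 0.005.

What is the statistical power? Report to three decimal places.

Standardized effect: d = |μ_{active} − μ_{control}| / σ = |42.3 − 58.2| / 27.1 = 0.5867
Noncentrality parameter: δ = d·√(n/2) = 0.5867 × √(32/2) = 2.3469
Critical value for a one-sided test at α = 0.005: z_α = 2.576.
Power = P(Z > 2.576 − δ) = Φ(-0.229) = 0.4094.

Power ≈ 0.409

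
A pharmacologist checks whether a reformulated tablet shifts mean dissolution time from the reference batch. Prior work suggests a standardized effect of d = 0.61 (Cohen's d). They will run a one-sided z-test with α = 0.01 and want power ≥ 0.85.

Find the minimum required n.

n = 31

For power 0.85 need Φ(δ − z_{0.01}) = 0.85, so δ = z_{0.01} + z_{0.15} = 2.326 + 1.036 = 3.363.
δ = d·√n ⇒ n = (δ/d)² = (3.363 / 0.61)² = 30.39.
Round up to the next whole unit.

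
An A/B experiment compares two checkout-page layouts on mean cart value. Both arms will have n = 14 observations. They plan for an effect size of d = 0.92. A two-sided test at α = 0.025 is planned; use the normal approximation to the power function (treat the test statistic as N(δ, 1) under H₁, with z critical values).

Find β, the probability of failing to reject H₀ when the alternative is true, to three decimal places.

Noncentrality parameter: δ = d·√(n/2) = 0.92 × √(14/2) = 2.4341
Critical value for a two-sided test at α = 0.025: z_{α/2} = 2.241.
Power = Φ(δ − 2.241) + Φ(−δ − 2.241) = Φ(0.193) + Φ(-4.675) = 0.5764 + 0.0000 = 0.5764.
Type II error: β = 1 − power = 1 − 0.5764 = 0.4236.

β ≈ 0.424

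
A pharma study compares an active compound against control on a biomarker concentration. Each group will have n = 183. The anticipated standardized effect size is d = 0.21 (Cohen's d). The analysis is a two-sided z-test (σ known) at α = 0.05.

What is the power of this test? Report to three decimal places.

Noncentrality parameter: δ = d·√(n/2) = 0.21 × √(183/2) = 2.0088
Critical value for a two-sided test at α = 0.05: z_{α/2} = 1.960.
Power = Φ(δ − 1.960) + Φ(−δ − 1.960) = Φ(0.049) + Φ(-3.969) = 0.5195 + 0.0000 = 0.5195.

Power ≈ 0.519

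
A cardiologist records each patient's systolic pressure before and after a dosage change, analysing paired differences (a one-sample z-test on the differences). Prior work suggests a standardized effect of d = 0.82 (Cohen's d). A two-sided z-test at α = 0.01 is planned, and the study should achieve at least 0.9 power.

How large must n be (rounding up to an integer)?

For power 0.9 need Φ(δ − z_{0.005}) = 0.9, so δ = z_{0.005} + z_{0.10} = 2.576 + 1.282 = 3.857.
(Ignoring the negligible lower-tail rejection probability gives the usual closed-form inversion.)
δ = d·√n ⇒ n = (δ/d)² = (3.857 / 0.82)² = 22.13.
Rounding up, n = 23.

n = 23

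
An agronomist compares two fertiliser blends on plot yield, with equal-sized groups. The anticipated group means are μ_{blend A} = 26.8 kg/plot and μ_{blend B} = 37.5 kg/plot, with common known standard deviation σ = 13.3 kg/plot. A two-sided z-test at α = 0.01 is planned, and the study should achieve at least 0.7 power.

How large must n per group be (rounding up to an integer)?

Standardized effect: d = |μ_{blend A} − μ_{blend B}| / σ = |26.8 − 37.5| / 13.3 = 0.8045
For power 0.7 need Φ(δ − z_{0.005}) = 0.7, so δ = z_{0.005} + z_{0.30} = 2.576 + 0.524 = 3.100.
(The Φ(−δ − z_{α/2}) term is vanishingly small for δ > 0 and is dropped in the standard sample-size formula.)
δ = d·√(n/2) ⇒ n = 2(δ/d)² = 2 × (3.100 / 0.8045)² = 29.70.
Round up to the next whole unit.

n = 30 per group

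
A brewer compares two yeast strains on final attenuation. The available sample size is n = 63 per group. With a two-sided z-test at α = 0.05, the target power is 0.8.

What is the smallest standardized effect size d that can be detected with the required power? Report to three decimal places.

Required noncentrality: δ = z_{0.025} + z_{0.20} = 1.960 + 0.842 = 2.802.
(Lower-tail contribution to power is negligible for δ > 0.)
δ = d·√(n/2) ⇒ d = δ/√(n/2) = 2.802/√(63/2) = 0.4992.

d ≈ 0.499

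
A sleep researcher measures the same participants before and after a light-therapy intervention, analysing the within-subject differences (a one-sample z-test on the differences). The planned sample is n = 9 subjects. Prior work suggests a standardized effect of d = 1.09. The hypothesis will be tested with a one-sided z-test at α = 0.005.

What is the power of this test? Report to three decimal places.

Noncentrality parameter: δ = d·√n = 1.09 × √9 = 3.2700
Critical value for a one-sided test at α = 0.005: z_α = 2.576.
Power = Φ(δ − 2.576) = Φ(0.694) = 0.7562.

Power ≈ 0.756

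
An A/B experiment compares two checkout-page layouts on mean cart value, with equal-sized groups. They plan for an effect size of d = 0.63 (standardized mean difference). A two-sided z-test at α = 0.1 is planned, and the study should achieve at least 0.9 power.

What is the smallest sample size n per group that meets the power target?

Set Φ(δ − 1.645) = 0.9; then δ − 1.645 = Φ⁻¹(0.9) = 1.282, giving δ = 2.926.
(The Φ(−δ − z_{α/2}) term is vanishingly small for δ > 0 and is dropped in the standard sample-size formula.)
δ = d·√(n/2) ⇒ n = 2(δ/d)² = 2 × (2.926 / 0.63)² = 43.15.
Round up to the next whole unit.

n = 44 per group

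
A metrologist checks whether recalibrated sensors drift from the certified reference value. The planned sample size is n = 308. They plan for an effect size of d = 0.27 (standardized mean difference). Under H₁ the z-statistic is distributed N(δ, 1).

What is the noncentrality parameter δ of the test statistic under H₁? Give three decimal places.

The noncentrality parameter scales effect size by the design's sample-size factor: δ = d·√n = 0.27 × √308 = 4.7385

δ ≈ 4.738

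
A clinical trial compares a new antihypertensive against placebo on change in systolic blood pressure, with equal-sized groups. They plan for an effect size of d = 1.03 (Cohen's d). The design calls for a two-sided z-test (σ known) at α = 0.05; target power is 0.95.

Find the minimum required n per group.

n = 25 per group

For power 0.95 need Φ(δ − z_{0.025}) = 0.95, so δ = z_{0.025} + z_{0.05} = 1.960 + 1.645 = 3.605.
(The Φ(−δ − z_{α/2}) term is vanishingly small for δ > 0 and is dropped in the standard sample-size formula.)
δ = d·√(n/2) ⇒ n = 2(δ/d)² = 2 × (3.605 / 1.03)² = 24.50.
Round up to the next whole unit.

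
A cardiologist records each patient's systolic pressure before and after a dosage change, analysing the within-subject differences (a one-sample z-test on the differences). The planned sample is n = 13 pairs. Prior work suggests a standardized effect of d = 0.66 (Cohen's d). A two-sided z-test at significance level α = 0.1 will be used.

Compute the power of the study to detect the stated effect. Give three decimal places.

Noncentrality parameter: δ = d·√n = 0.66 × √13 = 2.3797
Two-sided α = 0.1 → critical value z_{0.05} = 1.645.
Power = Φ(δ − 1.645) + Φ(−δ − 1.645) = Φ(0.735) + Φ(-4.025) = 0.7688 + 0.0000 = 0.7688.

Power ≈ 0.769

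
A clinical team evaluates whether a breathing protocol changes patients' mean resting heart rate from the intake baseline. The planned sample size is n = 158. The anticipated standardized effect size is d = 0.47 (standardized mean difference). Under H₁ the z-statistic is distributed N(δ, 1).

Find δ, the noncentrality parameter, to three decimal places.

δ ≈ 5.908

The noncentrality parameter scales effect size by the design's sample-size factor: δ = d·√n = 0.47 × √158 = 5.9078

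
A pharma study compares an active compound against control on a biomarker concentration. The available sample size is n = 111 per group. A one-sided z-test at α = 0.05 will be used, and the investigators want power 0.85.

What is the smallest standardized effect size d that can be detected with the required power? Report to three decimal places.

Need Φ(δ − 1.645) = 0.85, so δ = 1.645 + 1.036 = 2.681.
δ = d·√(n/2) ⇒ d = δ/√(n/2) = 2.681/√(111/2) = 0.3599.

d ≈ 0.360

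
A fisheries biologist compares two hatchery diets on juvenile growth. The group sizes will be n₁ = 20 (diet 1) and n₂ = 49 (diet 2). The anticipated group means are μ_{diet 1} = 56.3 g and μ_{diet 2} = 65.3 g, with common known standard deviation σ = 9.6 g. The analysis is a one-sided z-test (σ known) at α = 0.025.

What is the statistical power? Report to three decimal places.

Power ≈ 0.942

Standardized effect: d = |μ_{diet 1} − μ_{diet 2}| / σ = |56.3 − 65.3| / 9.6 = 0.9375
Noncentrality parameter: δ = d / √(1/n₁ + 1/n₂) = 0.9375 / √(1/20 + 1/49) = 3.5331
Critical value for a one-sided test at α = 0.025: z_α = 1.960.
Power = Φ(δ − 1.960) = Φ(1.573) = 0.9422.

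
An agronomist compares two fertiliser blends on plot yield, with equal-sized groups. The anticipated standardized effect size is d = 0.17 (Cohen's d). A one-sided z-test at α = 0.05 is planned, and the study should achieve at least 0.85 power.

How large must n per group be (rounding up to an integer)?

Set Φ(δ − 1.645) = 0.85; then δ − 1.645 = Φ⁻¹(0.85) = 1.036, giving δ = 2.681.
δ = d·√(n/2) ⇒ n = 2(δ/d)² = 2 × (2.681 / 0.17)² = 497.53.
Round up to the next whole unit.

n = 498 per group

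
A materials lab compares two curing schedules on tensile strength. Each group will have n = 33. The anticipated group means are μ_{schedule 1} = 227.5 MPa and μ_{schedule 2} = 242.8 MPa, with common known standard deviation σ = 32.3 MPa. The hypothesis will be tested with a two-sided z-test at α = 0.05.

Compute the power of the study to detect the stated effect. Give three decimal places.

Power ≈ 0.486

Standardized effect: d = |μ_{schedule 1} − μ_{schedule 2}| / σ = |227.5 − 242.8| / 32.3 = 0.4737
Noncentrality parameter: δ = d·√(n/2) = 0.4737 × √(33/2) = 1.9241
Critical value for a two-sided test at α = 0.05: z_{α/2} = 1.960.
Power = Φ(δ − 1.960) + Φ(−δ − 1.960) = Φ(-0.036) + Φ(-3.884) = 0.4857 + 0.0001 = 0.4858.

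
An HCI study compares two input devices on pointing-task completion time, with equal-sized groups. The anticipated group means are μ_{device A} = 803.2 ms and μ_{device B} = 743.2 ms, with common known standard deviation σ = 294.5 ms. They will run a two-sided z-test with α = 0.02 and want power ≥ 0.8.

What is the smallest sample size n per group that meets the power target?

Standardized effect: d = |μ_{device A} − μ_{device B}| / σ = |803.2 − 743.2| / 294.5 = 0.2037
For power 0.8 need Φ(δ − z_{0.01}) = 0.8, so δ = z_{0.01} + z_{0.20} = 2.326 + 0.842 = 3.168.
(For δ > 0 the lower-tail rejection region contributes negligibly to power, so the one-term inversion is standard.)
δ = d·√(n/2) ⇒ n = 2(δ/d)² = 2 × (3.168 / 0.2037)² = 483.57.
Rounding up, n = 484 per group.

n = 484 per group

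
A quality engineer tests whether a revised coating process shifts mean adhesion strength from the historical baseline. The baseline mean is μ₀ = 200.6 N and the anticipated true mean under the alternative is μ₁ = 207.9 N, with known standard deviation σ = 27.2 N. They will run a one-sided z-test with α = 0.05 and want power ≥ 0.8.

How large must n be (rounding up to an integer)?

Standardized effect: d = |μ₁ − μ₀| / σ = |207.9 − 200.6| / 27.2 = 0.2684
For power 0.8 need Φ(δ − z_{0.05}) = 0.8, so δ = z_{0.05} + z_{0.20} = 1.645 + 0.842 = 2.486.
δ = d·√n ⇒ n = (δ/d)² = (2.486 / 0.2684)² = 85.83.
Rounding up, n = 86.

n = 86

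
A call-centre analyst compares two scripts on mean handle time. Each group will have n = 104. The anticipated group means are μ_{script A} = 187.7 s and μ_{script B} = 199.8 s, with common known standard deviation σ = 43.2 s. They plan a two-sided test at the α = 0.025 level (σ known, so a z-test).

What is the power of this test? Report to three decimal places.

Power ≈ 0.412

Standardized effect: d = |μ_{script A} − μ_{script B}| / σ = |187.7 − 199.8| / 43.2 = 0.2801
Noncentrality parameter: δ = d·√(n/2) = 0.2801 × √(104/2) = 2.0198
Critical value for a two-sided test at α = 0.025: z_{α/2} = 2.241.
Power = Φ(δ − 2.241) + Φ(−δ − 2.241) = Φ(-0.222) + Φ(-4.261) = 0.4123 + 0.0000 = 0.4123.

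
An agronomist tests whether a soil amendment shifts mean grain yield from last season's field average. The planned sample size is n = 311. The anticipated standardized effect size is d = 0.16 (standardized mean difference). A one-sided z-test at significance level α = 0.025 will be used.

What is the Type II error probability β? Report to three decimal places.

β ≈ 0.194

Noncentrality parameter: δ = d·√n = 0.16 × √311 = 2.8216
Critical value for a one-sided test at α = 0.025: z_α = 1.960.
Power = P(Z > 1.960 − δ) = Φ(0.862) = 0.8056.
Type II error: β = 1 − power = 1 − 0.8056 = 0.1944.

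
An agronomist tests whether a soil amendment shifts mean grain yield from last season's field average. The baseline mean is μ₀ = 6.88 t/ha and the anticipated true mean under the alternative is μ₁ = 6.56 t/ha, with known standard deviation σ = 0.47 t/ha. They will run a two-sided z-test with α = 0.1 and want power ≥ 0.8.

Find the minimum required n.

Standardized effect: d = |μ₁ − μ₀| / σ = |6.56 − 6.88| / 0.47 = 0.6809
Set Φ(δ − 1.645) = 0.8; then δ − 1.645 = Φ⁻¹(0.8) = 0.842, giving δ = 2.486.
(Ignoring the negligible lower-tail rejection probability gives the usual closed-form inversion.)
δ = d·√n ⇒ n = (δ/d)² = (2.486 / 0.6809)² = 13.34.
Round up to the next whole unit.

n = 14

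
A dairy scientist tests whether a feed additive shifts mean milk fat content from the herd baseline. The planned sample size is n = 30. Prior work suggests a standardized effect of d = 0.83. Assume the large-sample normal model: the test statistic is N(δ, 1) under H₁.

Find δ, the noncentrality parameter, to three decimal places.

δ ≈ 4.546

δ = d·√n = 0.83 × √30 = 4.5461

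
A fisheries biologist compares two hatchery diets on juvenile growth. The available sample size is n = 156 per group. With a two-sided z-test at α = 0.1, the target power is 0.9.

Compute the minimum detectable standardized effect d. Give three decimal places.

d ≈ 0.331

Need Φ(δ − 1.645) = 0.9, so δ = 1.645 + 1.282 = 2.926.
(The second rejection-region term Φ(−δ − z_{α/2}) is negligible and dropped.)
δ = d·√(n/2) ⇒ d = δ/√(n/2) = 2.926/√(156/2) = 0.3314.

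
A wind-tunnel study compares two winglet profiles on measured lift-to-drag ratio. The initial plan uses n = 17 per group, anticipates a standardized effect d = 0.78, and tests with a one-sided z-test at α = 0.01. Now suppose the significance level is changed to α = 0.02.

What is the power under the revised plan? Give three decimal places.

δ = d·√(n/2) = 0.78 × √(17/2) = 2.2741 (unchanged). New critical value: z_{0.02} = 2.054.
Revised power = P(Z > 2.054 − δ) = Φ(0.220) = 0.5872.

Power ≈ 0.587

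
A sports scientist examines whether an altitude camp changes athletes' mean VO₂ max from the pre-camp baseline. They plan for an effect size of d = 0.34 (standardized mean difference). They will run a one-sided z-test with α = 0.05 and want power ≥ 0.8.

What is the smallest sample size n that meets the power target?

n = 54

Set Φ(δ − 1.645) = 0.8; then δ − 1.645 = Φ⁻¹(0.8) = 0.842, giving δ = 2.486.
δ = d·√n ⇒ n = (δ/d)² = (2.486 / 0.34)² = 53.48.
Rounding up, n = 54.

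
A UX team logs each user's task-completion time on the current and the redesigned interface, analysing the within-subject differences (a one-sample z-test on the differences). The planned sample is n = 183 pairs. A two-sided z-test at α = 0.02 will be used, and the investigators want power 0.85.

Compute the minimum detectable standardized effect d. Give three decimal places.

d ≈ 0.249

Required noncentrality: δ = z_{0.01} + z_{0.15} = 2.326 + 1.036 = 3.363.
(Lower-tail contribution to power is negligible for δ > 0.)
δ = d·√n ⇒ d = δ/√n = 3.363/√183 = 0.2486.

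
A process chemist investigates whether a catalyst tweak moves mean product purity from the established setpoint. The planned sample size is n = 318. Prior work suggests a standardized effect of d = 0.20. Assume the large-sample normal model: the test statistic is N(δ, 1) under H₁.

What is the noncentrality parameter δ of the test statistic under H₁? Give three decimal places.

δ ≈ 3.567

The noncentrality parameter scales effect size by the design's sample-size factor: δ = d·√n = 0.20 × √318 = 3.5665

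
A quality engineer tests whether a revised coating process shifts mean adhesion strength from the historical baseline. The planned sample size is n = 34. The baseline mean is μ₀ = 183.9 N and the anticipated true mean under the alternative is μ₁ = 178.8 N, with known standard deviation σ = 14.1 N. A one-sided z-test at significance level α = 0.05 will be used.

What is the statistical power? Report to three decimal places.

Power ≈ 0.679

Standardized effect: d = |μ₁ − μ₀| / σ = |178.8 − 183.9| / 14.1 = 0.3617
Noncentrality parameter: δ = d·√n = 0.3617 × √34 = 2.1091
One-sided α = 0.05 → critical value z_{0.05} = 1.645.
Power = P(Z > 1.645 − δ) = Φ(0.464) = 0.6788.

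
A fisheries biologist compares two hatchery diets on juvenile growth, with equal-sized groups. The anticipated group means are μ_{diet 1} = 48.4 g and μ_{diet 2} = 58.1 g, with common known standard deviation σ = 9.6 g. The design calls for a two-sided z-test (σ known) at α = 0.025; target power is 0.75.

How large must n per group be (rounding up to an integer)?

n = 17 per group

Standardized effect: d = |μ_{diet 1} − μ_{diet 2}| / σ = |48.4 − 58.1| / 9.6 = 1.0104
Set Φ(δ − 2.241) = 0.75; then δ − 2.241 = Φ⁻¹(0.75) = 0.674, giving δ = 2.916.
(The Φ(−δ − z_{α/2}) term is vanishingly small for δ > 0 and is dropped in the standard sample-size formula.)
δ = d·√(n/2) ⇒ n = 2(δ/d)² = 2 × (2.916 / 1.0104)² = 16.66.
Round up to the next whole unit.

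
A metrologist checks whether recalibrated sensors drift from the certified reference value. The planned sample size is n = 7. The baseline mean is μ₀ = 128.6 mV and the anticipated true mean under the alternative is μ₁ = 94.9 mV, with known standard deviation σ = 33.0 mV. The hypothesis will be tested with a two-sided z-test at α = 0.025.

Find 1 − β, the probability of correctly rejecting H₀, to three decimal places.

Power ≈ 0.677

Standardized effect: d = |μ₁ − μ₀| / σ = |94.9 − 128.6| / 33.0 = 1.0212
Noncentrality parameter: δ = d·√n = 1.0212 × √7 = 2.7019
Two-sided α = 0.025 → critical value z_{0.0125} = 2.241.
Power = Φ(δ − 2.241) + Φ(−δ − 2.241) = Φ(0.460) + Φ(-4.943) = 0.6774 + 0.0000 = 0.6774.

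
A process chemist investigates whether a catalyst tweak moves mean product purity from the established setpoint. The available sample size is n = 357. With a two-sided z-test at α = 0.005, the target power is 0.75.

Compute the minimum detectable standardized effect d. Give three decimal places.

d ≈ 0.184

Required noncentrality: δ = z_{0.0025} + z_{0.25} = 2.807 + 0.674 = 3.482.
(Lower-tail contribution to power is negligible for δ > 0.)
δ = d·√n ⇒ d = δ/√n = 3.482/√357 = 0.1843.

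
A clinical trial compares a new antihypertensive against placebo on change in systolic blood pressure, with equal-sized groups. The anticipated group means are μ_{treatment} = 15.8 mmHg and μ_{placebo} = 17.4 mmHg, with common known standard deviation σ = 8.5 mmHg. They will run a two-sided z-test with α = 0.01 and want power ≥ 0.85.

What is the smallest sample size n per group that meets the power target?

Standardized effect: d = |μ_{treatment} − μ_{placebo}| / σ = |15.8 − 17.4| / 8.5 = 0.1882
For power 0.85 need Φ(δ − z_{0.005}) = 0.85, so δ = z_{0.005} + z_{0.15} = 2.576 + 1.036 = 3.612.
(Ignoring the negligible lower-tail rejection probability gives the usual closed-form inversion.)
δ = d·√(n/2) ⇒ n = 2(δ/d)² = 2 × (3.612 / 0.1882)² = 736.52.
Rounding up, n = 737 per group.

n = 737 per group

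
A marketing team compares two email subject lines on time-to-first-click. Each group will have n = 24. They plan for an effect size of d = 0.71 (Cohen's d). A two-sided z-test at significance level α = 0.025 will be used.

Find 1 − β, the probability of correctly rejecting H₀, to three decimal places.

Power ≈ 0.586

Noncentrality parameter: δ = d·√(n/2) = 0.71 × √(24/2) = 2.4595
Two-sided α = 0.025 → critical value z_{0.0125} = 2.241.
Power = Φ(δ − 2.241) + Φ(−δ − 2.241) = Φ(0.218) + Φ(-4.701) = 0.5863 + 0.0000 = 0.5863.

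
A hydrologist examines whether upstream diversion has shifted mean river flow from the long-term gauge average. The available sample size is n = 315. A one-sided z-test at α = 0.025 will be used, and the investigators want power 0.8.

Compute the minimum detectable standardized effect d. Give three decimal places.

Need Φ(δ − 1.960) = 0.8, so δ = 1.960 + 0.842 = 2.802.
δ = d·√n ⇒ d = δ/√n = 2.802/√315 = 0.1579.

d ≈ 0.158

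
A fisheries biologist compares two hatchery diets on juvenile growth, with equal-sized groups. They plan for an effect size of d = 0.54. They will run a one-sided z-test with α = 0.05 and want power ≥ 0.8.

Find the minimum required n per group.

Set Φ(δ − 1.645) = 0.8; then δ − 1.645 = Φ⁻¹(0.8) = 0.842, giving δ = 2.486.
δ = d·√(n/2) ⇒ n = 2(δ/d)² = 2 × (2.486 / 0.54)² = 42.40.
Rounding up, n = 43 per group.

n = 43 per group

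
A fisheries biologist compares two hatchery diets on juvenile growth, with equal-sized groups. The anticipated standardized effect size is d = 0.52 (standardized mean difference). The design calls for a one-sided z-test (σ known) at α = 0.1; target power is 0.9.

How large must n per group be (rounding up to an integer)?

Set Φ(δ − 1.282) = 0.9; then δ − 1.282 = Φ⁻¹(0.9) = 1.282, giving δ = 2.563.
δ = d·√(n/2) ⇒ n = 2(δ/d)² = 2 × (2.563 / 0.52)² = 48.59.
Round up to the next whole unit.

n = 49 per group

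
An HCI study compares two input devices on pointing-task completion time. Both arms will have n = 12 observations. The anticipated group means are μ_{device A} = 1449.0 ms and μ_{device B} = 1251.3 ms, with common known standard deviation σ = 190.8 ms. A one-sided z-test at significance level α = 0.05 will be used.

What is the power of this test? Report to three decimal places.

Standardized effect: d = |μ_{device A} − μ_{device B}| / σ = |1449.0 − 1251.3| / 190.8 = 1.0362
Noncentrality parameter: δ = d·√(n/2) = 1.0362 × √(12/2) = 2.5381
One-sided α = 0.05 → critical value z_{0.05} = 1.645.
Power = Φ(δ − 1.645) = Φ(0.893) = 0.8141.

Power ≈ 0.814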